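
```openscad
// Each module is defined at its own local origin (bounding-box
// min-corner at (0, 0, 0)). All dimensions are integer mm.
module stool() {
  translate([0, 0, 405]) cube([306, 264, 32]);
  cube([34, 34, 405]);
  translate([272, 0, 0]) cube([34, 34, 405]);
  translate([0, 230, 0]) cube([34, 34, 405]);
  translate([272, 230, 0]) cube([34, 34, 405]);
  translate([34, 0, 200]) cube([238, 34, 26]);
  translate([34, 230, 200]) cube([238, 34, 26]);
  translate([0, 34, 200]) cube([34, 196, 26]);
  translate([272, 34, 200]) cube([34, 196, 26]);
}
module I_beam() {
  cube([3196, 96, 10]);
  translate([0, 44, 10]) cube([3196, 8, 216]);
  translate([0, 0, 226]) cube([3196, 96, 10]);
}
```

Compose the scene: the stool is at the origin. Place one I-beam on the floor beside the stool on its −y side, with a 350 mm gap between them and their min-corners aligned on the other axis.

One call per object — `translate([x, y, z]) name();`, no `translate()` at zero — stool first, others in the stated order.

stool();
translate([0, -446, 0]) I_beam();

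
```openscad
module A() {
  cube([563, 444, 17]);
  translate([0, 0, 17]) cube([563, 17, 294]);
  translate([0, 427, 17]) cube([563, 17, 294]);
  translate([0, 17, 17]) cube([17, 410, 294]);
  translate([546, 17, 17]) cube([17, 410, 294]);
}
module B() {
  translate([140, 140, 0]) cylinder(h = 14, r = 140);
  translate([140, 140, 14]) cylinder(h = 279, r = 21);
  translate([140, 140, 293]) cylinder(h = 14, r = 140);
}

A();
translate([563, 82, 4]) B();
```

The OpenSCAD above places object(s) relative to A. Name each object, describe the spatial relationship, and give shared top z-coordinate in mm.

Both tops at z = 311 mm.

A is an open box. B is a spool. The spool is beside the open box with their tops flush at z = 311. The shared top z-coordinate is 311 mm.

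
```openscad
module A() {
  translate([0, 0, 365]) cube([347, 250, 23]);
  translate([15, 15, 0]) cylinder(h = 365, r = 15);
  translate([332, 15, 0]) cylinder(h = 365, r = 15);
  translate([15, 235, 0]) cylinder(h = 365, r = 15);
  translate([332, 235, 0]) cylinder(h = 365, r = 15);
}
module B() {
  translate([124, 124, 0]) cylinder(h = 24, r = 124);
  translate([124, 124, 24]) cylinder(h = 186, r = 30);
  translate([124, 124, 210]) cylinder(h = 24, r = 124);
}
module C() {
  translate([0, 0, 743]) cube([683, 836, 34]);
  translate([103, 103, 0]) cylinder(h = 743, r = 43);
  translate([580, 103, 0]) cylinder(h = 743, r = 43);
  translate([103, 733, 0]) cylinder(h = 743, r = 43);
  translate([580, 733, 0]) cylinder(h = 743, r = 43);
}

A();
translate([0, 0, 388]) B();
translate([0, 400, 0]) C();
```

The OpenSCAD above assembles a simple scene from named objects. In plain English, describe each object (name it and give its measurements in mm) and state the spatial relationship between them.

A is a simple wooden stool: a rectangular seat 347 mm (x) by 250 mm (y), 23 mm thick, top face at z = 388 mm, on four round legs, each 30 mm in diameter. The legs rest on z = 0, each leg's axis is inset half a diameter from the nearest pair of seat edges (so the leg's bounding box is flush with the corner).

B is a spool: two coaxial disc flanges of radius 124 mm and thickness 24 mm, joined by a core cylinder of radius 30 mm and height 186 mm. The lower flange rests on z = 0 and the three cylinders share a vertical axis.

C is a table: top 683 mm (x) × 836 mm (y), 34 mm thick, upper face at z = 777 mm, on four round legs of 86 mm diameter, each leg's bounding box inset 60 mm from the nearest pair of top edges, running from z = 0 to the bottom of the top.

The spool is on top of the stool. The table is on the floor beside the stool on its +y side.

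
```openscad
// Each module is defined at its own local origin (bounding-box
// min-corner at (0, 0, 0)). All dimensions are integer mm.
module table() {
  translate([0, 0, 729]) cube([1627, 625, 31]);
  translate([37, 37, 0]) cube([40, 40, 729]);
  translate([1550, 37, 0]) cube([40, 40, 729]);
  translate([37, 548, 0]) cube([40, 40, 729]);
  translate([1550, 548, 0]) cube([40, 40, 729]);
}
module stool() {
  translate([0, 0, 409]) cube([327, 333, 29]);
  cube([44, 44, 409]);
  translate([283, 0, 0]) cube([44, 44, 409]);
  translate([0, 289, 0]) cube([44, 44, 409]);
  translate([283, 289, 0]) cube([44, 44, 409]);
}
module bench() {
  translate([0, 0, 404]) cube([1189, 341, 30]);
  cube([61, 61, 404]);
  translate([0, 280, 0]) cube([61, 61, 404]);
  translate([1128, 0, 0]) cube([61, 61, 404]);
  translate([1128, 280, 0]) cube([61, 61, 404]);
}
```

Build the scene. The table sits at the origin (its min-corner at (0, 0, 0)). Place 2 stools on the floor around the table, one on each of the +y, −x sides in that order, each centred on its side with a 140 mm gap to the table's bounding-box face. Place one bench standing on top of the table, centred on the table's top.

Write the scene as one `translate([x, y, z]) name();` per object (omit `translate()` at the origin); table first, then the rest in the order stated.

table();
translate([650, 765, 0]) stool();
translate([-467, 146, 0]) stool();
translate([219, 142, 760]) bench();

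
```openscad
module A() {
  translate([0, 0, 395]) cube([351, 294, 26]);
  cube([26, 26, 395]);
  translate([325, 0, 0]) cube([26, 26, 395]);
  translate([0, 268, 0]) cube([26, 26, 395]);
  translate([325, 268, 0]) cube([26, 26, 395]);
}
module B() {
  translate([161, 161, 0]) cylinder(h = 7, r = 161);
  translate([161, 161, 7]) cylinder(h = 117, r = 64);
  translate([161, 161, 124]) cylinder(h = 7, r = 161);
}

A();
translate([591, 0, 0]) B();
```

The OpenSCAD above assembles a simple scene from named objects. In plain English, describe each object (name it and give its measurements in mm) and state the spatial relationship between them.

A is a four-legged stool. The seat is 351×294 mm, 26 mm thick, top at z = 421 mm. It stands on four square legs, each 26×26 mm in cross-section, from z = 0 to the seat underside, each flush with a corner of the seat.

B is a spool: two coaxial disc flanges of radius 161 mm and thickness 7 mm, joined by a core cylinder of radius 64 mm and height 117 mm. The lower flange rests on z = 0 and the three cylinders share a vertical axis.

The spool is on the floor beside the stool on its +x side.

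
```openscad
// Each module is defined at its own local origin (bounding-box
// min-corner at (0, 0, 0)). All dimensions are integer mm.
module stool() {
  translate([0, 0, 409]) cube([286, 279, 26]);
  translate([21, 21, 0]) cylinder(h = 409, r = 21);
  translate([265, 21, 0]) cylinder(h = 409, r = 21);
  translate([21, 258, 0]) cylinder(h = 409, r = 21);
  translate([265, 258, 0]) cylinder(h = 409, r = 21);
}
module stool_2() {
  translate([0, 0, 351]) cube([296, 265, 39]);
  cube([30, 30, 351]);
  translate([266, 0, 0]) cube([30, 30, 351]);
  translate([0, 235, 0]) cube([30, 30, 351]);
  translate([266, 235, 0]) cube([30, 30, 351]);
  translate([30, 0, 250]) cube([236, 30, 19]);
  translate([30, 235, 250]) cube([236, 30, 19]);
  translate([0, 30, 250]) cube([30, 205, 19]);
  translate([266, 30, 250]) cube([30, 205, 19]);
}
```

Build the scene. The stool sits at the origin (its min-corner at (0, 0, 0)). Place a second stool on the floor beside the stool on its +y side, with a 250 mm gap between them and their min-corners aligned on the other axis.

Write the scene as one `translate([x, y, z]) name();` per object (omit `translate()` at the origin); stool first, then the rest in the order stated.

stool();
translate([0, 529, 0]) stool_2();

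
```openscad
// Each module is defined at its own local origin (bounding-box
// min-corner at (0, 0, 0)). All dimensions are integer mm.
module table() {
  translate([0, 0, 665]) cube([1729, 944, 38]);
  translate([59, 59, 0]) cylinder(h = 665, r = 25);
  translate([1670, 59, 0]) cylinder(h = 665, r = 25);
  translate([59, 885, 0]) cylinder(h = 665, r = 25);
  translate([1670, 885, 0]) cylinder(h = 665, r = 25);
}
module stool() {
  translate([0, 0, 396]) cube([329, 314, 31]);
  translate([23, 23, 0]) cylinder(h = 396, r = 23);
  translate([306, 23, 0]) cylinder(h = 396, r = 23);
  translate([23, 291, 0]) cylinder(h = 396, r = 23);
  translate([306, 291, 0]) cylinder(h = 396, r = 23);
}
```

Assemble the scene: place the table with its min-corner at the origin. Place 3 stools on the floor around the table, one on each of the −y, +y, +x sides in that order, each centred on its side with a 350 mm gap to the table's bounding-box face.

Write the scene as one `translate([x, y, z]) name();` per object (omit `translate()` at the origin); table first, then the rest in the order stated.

table();
translate([700, -664, 0]) stool();
translate([700, 1294, 0]) stool();
translate([2079, 315, 0]) stool();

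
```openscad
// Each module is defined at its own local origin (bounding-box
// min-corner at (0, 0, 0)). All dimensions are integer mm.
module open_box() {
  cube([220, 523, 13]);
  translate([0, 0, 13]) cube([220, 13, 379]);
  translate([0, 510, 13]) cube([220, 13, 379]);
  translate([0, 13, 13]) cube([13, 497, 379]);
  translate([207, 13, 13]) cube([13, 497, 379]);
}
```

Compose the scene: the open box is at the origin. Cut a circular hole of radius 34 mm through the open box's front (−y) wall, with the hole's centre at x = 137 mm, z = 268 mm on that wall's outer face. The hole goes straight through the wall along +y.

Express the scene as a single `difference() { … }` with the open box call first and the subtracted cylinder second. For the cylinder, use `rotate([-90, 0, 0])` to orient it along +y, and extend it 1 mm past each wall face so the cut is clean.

difference() {
  open_box();
  translate([137, -1, 268]) rotate([-90, 0, 0]) cylinder(h = 15, r = 34);
}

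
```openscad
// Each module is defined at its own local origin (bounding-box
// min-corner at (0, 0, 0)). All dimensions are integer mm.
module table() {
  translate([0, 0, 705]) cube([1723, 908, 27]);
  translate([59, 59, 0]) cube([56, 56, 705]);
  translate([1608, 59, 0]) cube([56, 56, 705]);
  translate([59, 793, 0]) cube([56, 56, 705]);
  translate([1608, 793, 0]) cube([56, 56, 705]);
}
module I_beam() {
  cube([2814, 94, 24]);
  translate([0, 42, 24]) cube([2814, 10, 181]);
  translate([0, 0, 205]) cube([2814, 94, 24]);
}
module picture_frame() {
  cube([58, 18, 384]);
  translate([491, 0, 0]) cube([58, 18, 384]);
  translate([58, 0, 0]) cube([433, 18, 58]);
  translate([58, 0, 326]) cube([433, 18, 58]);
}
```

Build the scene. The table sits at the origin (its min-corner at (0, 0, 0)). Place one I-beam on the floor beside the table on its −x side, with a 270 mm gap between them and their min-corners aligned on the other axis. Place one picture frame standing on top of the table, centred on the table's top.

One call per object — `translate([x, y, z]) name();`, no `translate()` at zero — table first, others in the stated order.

table();
translate([-3084, 0, 0]) I_beam();
translate([587, 445, 732]) picture_frame();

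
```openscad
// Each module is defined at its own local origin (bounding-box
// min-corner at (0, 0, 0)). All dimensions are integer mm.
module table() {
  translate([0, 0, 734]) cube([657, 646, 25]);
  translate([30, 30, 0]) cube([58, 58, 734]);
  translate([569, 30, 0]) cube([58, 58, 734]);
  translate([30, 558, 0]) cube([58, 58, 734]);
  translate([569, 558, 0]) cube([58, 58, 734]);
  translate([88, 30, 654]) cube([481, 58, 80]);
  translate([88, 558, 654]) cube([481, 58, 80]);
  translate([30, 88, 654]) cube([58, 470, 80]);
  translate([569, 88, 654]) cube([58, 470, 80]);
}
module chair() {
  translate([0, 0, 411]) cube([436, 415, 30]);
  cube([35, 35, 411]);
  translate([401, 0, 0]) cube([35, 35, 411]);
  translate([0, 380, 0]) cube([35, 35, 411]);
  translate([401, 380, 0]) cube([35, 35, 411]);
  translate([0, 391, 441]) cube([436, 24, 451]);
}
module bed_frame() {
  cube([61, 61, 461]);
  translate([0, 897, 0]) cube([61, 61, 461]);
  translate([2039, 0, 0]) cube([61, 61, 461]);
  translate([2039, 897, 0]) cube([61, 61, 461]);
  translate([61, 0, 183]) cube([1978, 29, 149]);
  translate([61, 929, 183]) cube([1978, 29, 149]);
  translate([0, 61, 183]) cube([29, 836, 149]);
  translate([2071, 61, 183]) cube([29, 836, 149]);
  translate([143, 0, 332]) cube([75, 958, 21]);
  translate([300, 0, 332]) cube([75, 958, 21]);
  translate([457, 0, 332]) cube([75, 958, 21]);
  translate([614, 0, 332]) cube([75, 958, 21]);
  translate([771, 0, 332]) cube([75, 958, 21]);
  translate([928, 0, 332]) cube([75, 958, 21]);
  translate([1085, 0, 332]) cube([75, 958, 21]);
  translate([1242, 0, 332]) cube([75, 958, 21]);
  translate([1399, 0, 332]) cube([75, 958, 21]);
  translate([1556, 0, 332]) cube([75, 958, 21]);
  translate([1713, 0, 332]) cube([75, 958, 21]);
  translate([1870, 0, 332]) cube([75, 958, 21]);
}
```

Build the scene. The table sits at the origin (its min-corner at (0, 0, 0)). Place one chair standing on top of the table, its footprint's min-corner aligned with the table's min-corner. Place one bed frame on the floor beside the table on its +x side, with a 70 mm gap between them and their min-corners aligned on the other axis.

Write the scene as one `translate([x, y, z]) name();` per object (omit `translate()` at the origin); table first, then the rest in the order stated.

table();
translate([0, 0, 759]) chair();
translate([727, 0, 0]) bed_frame();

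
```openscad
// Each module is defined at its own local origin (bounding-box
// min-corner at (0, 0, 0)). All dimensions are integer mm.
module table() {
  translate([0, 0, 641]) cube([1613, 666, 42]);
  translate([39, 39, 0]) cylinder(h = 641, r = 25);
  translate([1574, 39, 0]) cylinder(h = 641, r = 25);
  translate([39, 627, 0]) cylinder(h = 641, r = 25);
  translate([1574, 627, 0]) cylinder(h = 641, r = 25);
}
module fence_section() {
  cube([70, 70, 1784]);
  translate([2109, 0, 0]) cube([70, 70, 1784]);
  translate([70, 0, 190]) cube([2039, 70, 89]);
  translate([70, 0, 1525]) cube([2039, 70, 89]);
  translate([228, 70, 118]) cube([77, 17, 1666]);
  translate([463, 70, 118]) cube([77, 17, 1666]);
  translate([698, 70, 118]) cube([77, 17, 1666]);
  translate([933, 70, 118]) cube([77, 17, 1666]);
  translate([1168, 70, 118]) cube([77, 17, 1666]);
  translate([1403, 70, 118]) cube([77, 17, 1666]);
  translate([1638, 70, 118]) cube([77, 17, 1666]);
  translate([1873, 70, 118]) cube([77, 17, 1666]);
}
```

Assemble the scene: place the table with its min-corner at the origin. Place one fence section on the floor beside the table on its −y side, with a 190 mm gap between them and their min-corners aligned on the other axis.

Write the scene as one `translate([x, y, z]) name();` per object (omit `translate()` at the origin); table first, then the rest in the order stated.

table();
translate([0, -277, 0]) fence_section();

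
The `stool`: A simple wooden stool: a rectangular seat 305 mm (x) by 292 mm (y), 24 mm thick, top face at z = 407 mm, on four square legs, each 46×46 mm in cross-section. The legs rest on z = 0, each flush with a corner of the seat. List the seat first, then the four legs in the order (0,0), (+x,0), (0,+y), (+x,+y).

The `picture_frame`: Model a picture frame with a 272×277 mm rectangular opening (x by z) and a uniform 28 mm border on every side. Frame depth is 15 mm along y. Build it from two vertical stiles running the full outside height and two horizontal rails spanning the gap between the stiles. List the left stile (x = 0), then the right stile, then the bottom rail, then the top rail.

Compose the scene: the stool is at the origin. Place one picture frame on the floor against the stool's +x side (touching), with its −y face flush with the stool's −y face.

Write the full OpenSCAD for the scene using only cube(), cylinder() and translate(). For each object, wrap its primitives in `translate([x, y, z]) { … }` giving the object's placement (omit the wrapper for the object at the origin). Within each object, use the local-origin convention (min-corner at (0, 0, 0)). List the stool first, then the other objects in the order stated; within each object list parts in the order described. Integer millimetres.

translate([0, 0, 383]) cube([305, 292, 24]);
cube([46, 46, 383]);
translate([259, 0, 0]) cube([46, 46, 383]);
translate([0, 246, 0]) cube([46, 46, 383]);
translate([259, 246, 0]) cube([46, 46, 383]);
translate([305, 0, 0]) {
  cube([28, 15, 333]);
  translate([300, 0, 0]) cube([28, 15, 333]);
  translate([28, 0, 0]) cube([272, 15, 28]);
  translate([28, 0, 305]) cube([272, 15, 28]);
}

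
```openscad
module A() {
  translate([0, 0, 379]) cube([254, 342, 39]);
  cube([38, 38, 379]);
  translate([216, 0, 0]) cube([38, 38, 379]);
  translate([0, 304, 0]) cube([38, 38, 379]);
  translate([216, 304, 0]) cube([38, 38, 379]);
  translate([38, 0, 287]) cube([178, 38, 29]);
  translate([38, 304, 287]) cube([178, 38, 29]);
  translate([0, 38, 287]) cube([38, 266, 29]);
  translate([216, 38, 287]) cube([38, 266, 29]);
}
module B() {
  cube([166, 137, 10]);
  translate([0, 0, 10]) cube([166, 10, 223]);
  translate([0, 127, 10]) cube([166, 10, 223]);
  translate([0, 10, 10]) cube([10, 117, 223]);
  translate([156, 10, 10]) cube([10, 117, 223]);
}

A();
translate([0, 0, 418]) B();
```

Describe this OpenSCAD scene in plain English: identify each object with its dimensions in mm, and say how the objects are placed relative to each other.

A is a four-legged stool. The seat is 254×342 mm, 39 mm thick, top at z = 418 mm. It stands on four square legs, each 38×38 mm in cross-section, from z = 0 to the seat underside, each flush with a corner of the seat. Four stretchers, 38 mm wide and 29 mm tall, connect adjacent legs with their undersides at z = 287 mm, each running between the inner faces of the legs it joins and aligned with the legs' outer faces on the other axis.

B is an open-topped rectangular box: outside dimensions 166×137×233 mm, with a uniform wall and base thickness of 10 mm. The base is a full 166×137 slab on the floor; four walls sit on top of the base. The front and back walls (the −y and +y sides) span the full width; the two side walls fit between them.

The open box is on top of the stool.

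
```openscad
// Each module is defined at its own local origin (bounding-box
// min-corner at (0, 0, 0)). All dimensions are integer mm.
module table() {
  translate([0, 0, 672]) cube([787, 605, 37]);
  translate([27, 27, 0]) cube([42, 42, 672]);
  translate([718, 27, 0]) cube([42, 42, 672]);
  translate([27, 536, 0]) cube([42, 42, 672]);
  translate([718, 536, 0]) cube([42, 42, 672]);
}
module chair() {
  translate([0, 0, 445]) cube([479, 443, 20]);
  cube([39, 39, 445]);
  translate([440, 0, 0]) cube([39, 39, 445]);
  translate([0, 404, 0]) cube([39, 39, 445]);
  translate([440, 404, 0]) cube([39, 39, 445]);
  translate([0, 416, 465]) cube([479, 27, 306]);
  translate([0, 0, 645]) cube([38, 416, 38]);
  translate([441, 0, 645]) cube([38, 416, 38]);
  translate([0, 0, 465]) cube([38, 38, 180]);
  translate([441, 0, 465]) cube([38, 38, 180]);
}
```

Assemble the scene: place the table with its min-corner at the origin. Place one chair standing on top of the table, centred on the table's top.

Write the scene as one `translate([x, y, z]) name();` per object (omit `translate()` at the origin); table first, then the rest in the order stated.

table();
translate([154, 81, 709]) chair();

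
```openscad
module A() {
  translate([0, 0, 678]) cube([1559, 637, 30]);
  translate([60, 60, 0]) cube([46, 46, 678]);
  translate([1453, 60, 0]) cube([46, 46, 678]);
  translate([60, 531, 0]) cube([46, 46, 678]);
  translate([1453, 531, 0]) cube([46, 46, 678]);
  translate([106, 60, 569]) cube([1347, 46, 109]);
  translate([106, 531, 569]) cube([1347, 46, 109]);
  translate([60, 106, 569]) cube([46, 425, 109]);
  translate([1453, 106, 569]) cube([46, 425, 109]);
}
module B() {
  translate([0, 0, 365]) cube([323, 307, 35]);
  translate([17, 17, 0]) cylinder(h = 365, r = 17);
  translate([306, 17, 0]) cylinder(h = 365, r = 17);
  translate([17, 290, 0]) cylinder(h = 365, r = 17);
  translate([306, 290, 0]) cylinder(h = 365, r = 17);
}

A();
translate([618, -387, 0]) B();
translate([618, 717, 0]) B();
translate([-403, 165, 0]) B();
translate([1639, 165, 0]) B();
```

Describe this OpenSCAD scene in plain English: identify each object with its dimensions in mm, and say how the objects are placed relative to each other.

A is a table with a 1559×637 mm rectangular top, 30 mm thick, top surface at z = 708 mm, supported by four 46×46 mm square legs, each inset 60 mm from the nearest pair of top edges, running from the floor. Four apron rails, 46 mm thick and 109 mm tall, run between adjacent legs with their top edges flush with the underside of the top and their outer faces flush with the legs' outer faces.

B is a simple wooden stool: a rectangular seat 323 mm (x) by 307 mm (y), 35 mm thick, top face at z = 400 mm, on four round legs, each 34 mm in diameter. The legs rest on z = 0, each leg's axis is inset half a diameter from the nearest pair of seat edges (so the leg's bounding box is flush with the corner).

Four stools sit around the table at the −y, +y, −x, +x sides.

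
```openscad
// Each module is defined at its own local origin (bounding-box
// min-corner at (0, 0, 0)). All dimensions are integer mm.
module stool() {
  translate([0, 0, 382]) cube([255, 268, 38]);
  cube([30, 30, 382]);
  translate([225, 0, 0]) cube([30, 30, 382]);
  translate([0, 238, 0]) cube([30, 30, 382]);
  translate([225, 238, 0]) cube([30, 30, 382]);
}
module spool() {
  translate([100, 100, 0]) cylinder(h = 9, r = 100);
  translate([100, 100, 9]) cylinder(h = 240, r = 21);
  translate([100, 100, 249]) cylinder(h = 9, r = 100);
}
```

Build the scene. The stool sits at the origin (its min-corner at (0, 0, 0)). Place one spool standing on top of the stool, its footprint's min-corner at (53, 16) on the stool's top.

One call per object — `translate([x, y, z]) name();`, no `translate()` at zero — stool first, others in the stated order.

stool();
translate([53, 16, 420]) spool();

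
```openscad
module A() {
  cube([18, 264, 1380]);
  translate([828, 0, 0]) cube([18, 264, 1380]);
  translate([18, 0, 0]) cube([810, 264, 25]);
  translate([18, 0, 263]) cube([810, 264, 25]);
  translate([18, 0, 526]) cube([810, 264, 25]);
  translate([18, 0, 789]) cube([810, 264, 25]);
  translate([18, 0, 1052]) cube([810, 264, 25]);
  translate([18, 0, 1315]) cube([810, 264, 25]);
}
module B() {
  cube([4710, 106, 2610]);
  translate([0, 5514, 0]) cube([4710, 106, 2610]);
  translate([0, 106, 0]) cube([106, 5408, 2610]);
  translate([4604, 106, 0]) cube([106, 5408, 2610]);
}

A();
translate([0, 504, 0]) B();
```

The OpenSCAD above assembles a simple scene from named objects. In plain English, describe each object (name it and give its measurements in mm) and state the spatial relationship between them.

A is a bookshelf 846 mm wide overall, 264 mm deep and 1380 mm tall. The two sides are 18 mm thick vertical panels. 6 horizontal shelves of 25 mm thickness span between the inner faces of the sides; the lowest shelf sits on the floor and shelves are stacked with a clear vertical gap of 238 mm between each pair.

B is a box-shaped house frame (walls only): outside footprint 4710×5620 mm, wall height 2610 mm, wall thickness 106 mm. The two y-facing walls run the full x-width; the two x-facing walls fit between the inner faces of the y-facing walls.

The house frame is on the floor beside the bookshelf on its +y side.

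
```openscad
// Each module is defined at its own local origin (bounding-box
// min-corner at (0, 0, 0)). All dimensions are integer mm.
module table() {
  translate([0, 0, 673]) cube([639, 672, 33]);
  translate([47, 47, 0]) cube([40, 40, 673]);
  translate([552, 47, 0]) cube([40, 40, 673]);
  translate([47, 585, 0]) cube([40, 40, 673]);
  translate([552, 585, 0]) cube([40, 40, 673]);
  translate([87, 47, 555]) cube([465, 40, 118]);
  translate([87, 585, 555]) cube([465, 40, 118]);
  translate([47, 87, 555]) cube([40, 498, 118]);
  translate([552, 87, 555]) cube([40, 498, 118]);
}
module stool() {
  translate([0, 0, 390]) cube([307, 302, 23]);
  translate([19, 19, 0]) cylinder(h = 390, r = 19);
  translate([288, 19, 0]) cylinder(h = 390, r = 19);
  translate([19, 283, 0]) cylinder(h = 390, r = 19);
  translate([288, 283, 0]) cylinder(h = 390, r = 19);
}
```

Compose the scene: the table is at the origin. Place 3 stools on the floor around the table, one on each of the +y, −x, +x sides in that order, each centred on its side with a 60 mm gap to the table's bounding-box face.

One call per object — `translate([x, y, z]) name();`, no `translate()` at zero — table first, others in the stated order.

table();
translate([166, 732, 0]) stool();
translate([-367, 185, 0]) stool();
translate([699, 185, 0]) stool();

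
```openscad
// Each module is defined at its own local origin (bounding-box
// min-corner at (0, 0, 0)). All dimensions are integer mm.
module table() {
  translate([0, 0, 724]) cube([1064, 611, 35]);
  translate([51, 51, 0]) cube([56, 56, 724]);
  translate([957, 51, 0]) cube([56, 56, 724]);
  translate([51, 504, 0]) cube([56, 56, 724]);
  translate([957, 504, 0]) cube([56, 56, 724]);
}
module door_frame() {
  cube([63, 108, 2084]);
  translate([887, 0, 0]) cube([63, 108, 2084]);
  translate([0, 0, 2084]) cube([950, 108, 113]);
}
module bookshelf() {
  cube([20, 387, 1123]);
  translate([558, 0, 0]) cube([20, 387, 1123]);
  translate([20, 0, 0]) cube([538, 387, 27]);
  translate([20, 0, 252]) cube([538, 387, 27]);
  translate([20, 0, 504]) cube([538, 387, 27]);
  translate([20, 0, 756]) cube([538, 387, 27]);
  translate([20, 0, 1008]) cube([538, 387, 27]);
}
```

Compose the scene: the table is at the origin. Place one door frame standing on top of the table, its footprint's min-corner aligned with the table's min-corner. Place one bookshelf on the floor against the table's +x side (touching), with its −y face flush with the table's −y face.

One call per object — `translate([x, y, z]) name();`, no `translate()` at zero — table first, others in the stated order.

table();
translate([0, 0, 759]) door_frame();
translate([1064, 0, 0]) bookshelf();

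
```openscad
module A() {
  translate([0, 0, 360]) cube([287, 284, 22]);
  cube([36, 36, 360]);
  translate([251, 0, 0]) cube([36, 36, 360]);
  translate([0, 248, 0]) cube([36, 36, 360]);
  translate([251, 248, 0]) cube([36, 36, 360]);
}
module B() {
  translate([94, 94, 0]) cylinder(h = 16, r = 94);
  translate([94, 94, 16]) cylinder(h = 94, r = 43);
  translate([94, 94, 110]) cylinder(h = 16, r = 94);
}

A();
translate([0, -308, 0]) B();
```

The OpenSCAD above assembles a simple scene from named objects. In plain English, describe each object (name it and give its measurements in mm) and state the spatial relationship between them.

A is a simple wooden stool: a rectangular seat 287 mm (x) by 284 mm (y), 22 mm thick, top face at z = 382 mm, on four square legs, each 36×36 mm in cross-section. The legs rest on z = 0, each flush with a corner of the seat.

B is a spool: two coaxial disc flanges of radius 94 mm and thickness 16 mm, joined by a core cylinder of radius 43 mm and height 94 mm. The lower flange rests on z = 0 and the three cylinders share a vertical axis.

The spool is on the floor beside the stool on its −y side.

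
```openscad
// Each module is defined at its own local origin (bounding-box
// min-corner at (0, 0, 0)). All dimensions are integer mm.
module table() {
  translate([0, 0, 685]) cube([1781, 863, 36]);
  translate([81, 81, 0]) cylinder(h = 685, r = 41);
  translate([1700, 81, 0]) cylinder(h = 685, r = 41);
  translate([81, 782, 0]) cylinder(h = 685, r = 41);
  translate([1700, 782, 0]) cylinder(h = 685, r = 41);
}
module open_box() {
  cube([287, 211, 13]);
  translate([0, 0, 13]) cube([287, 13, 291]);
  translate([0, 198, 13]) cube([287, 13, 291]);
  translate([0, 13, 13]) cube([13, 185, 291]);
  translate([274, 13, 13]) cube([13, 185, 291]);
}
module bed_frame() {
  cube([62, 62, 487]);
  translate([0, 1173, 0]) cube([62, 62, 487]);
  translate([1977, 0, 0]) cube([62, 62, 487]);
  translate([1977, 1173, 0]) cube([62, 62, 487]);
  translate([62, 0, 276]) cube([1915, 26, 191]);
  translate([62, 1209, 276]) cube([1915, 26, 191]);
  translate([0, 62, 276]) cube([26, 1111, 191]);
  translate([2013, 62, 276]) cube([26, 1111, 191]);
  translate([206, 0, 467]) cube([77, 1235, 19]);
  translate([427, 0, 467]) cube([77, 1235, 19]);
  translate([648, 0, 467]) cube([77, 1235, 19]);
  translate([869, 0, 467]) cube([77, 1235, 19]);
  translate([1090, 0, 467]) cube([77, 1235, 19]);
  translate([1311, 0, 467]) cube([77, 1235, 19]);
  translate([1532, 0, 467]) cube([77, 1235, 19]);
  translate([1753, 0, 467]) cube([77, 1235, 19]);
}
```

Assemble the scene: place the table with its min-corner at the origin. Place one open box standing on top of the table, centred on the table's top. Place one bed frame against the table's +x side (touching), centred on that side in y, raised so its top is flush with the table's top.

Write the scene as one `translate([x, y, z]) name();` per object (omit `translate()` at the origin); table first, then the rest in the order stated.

table();
translate([747, 326, 721]) open_box();
translate([1781, -186, 234]) bed_frame();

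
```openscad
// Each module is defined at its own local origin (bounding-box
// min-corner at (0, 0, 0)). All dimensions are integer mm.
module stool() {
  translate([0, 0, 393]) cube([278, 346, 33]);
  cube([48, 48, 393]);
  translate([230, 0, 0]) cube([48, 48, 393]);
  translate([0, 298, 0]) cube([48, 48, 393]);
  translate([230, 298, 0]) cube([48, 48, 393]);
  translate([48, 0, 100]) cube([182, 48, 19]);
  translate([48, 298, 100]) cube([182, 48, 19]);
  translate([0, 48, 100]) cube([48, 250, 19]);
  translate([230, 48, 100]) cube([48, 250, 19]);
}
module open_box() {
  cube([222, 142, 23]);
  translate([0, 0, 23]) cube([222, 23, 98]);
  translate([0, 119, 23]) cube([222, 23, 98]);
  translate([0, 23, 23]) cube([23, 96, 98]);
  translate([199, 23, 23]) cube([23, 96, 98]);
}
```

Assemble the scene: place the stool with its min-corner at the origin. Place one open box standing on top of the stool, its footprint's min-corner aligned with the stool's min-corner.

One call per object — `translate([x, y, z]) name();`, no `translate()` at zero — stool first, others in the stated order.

stool();
translate([0, 0, 426]) open_box();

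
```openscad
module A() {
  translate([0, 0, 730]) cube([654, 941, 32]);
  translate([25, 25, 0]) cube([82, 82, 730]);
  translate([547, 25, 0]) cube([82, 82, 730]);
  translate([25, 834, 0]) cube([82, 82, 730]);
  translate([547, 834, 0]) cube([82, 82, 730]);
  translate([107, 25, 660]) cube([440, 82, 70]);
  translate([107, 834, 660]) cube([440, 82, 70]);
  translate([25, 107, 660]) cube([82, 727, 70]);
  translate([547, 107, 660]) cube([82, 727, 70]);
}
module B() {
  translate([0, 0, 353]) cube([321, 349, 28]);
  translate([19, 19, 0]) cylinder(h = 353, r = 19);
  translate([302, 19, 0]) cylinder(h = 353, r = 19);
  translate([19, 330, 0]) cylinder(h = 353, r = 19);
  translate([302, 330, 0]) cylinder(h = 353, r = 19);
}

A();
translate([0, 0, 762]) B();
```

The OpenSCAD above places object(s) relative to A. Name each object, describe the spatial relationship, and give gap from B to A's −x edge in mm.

A is a table. B is a stool. The stool is on top of the table. The gap from the stool to the table's −x edge is 0 mm.

The stool's min-x is at 0; the table's min-x is 0; gap = 0 mm.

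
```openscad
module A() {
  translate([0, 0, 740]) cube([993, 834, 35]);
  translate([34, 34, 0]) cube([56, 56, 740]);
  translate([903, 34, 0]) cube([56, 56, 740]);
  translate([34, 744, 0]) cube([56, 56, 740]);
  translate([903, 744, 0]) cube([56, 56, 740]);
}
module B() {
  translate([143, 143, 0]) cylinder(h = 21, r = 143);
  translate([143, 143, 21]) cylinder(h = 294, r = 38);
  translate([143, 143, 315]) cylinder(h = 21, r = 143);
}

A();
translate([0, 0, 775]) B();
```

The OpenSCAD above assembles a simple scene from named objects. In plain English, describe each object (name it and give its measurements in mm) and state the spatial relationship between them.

A is a rectangular dining table. The top is 993×834×35 mm with its upper surface at z = 775 mm. It stands on four 56×56 mm square legs, each inset 34 mm from the nearest pair of top edges, running from the floor to the underside of the top.

B is a spool: two coaxial disc flanges of radius 143 mm and thickness 21 mm, joined by a core cylinder of radius 38 mm and height 294 mm. The lower flange rests on z = 0 and the three cylinders share a vertical axis.

The spool is on top of the table.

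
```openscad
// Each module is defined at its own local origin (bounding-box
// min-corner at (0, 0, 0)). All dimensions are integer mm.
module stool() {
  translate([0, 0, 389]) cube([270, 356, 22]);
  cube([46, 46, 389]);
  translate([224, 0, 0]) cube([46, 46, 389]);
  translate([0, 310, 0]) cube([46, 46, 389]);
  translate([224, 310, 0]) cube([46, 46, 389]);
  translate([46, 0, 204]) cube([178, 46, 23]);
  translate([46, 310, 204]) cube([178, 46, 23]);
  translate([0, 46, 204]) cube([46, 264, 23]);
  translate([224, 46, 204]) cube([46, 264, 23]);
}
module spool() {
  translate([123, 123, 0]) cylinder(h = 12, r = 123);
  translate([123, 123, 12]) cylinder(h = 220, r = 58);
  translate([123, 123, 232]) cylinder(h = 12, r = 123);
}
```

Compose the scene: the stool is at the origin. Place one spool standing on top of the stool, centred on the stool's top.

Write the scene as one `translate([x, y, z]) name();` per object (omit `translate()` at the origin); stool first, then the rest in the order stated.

stool();
translate([12, 55, 411]) spool();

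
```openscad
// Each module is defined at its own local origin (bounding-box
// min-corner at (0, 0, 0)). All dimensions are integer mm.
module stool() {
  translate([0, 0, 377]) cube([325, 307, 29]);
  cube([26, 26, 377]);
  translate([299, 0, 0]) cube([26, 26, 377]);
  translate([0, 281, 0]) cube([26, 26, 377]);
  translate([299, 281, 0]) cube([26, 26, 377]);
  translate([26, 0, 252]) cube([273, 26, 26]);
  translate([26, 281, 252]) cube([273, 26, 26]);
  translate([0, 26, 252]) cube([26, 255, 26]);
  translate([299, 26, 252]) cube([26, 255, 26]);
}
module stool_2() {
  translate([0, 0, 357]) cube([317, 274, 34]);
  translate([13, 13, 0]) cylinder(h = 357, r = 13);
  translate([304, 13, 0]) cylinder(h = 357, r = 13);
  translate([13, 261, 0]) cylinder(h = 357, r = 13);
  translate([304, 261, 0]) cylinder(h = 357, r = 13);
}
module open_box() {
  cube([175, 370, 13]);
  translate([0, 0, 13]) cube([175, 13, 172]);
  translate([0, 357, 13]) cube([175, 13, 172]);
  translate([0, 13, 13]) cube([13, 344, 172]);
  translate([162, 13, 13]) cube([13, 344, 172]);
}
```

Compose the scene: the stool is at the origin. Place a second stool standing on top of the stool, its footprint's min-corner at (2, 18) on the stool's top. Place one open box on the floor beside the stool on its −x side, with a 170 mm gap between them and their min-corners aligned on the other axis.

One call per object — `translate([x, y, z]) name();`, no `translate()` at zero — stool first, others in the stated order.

stool();
translate([2, 18, 406]) stool_2();
translate([-345, 0, 0]) open_box();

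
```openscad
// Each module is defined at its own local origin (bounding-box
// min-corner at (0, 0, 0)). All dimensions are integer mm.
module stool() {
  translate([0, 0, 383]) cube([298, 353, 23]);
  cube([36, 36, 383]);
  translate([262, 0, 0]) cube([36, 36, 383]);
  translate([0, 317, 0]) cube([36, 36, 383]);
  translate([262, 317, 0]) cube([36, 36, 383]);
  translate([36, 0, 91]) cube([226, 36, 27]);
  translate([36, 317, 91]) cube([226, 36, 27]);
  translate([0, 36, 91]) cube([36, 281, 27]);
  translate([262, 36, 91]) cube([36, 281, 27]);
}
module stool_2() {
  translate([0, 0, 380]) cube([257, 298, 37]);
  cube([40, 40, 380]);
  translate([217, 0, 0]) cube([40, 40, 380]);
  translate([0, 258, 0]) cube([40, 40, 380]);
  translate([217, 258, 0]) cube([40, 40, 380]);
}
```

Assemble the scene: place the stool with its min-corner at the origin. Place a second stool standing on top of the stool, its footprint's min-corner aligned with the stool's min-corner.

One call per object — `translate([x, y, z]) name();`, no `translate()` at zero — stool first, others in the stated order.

stool();
translate([0, 0, 406]) stool_2();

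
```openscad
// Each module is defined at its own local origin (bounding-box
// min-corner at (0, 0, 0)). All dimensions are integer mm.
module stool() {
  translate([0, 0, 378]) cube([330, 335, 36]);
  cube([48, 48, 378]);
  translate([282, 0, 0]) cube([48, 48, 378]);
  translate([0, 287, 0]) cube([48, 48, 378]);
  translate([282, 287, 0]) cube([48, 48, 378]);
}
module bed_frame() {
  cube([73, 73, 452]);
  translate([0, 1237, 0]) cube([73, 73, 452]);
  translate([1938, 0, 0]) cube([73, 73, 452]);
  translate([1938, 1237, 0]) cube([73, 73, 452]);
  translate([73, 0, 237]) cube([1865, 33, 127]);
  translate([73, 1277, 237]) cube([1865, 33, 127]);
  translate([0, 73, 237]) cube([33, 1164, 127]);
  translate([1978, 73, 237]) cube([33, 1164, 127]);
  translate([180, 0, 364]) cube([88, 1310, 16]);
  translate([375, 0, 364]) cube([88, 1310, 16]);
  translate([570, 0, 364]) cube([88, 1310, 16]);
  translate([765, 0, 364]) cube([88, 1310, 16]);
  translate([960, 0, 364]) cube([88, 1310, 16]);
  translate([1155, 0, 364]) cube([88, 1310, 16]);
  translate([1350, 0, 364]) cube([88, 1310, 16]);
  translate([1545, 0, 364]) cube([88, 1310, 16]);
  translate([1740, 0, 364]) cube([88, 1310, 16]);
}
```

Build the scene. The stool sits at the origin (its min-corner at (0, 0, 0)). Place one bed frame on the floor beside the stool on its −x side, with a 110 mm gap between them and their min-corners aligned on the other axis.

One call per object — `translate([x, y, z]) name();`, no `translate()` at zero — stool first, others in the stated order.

stool();
translate([-2121, 0, 0]) bed_frame();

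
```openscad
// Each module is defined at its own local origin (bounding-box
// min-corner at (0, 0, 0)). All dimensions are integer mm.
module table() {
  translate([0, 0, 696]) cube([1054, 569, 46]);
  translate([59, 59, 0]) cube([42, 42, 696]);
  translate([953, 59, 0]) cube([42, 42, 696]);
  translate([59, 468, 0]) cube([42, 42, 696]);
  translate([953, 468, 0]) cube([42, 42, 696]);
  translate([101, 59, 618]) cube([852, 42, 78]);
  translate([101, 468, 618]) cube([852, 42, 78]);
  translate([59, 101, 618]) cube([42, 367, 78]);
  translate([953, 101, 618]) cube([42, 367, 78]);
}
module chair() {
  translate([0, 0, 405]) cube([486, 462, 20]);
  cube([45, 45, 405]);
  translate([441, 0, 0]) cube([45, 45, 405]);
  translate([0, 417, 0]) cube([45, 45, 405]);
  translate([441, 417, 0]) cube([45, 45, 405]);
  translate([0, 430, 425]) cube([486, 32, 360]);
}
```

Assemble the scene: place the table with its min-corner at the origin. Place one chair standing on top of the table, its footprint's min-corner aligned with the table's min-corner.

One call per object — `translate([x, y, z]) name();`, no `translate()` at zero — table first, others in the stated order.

table();
translate([0, 0, 742]) chair();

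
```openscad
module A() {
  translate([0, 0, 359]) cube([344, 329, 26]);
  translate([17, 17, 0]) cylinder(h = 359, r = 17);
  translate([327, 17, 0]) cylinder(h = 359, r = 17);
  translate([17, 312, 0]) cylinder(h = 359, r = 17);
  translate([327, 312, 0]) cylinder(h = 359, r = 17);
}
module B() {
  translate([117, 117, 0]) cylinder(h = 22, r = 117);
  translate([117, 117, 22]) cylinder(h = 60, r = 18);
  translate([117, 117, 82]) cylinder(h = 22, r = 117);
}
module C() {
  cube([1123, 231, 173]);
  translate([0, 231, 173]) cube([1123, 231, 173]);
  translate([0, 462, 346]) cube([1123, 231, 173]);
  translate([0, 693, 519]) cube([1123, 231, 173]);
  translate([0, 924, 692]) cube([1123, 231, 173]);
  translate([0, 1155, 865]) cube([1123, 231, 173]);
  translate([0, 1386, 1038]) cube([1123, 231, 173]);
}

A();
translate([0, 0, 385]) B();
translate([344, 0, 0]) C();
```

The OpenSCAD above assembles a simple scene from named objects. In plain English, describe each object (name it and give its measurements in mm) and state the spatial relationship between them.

A is a four-legged stool. The seat is a 344×329×26 mm slab whose top surface is at z = 385 mm; four round legs, each 34 mm in diameter, run from the floor (z = 0) to the underside of the seat, each leg's axis is inset half a diameter from the nearest pair of seat edges (so the leg's bounding box is flush with the corner).

B is a spool: two coaxial disc flanges of radius 117 mm and thickness 22 mm, joined by a core cylinder of radius 18 mm and height 60 mm. The lower flange rests on z = 0 and the three cylinders share a vertical axis.

C is a run of 7 identical solid stair steps. Each tread is 1123×231 mm and each step block is 173 mm high. Step 1 rests on the floor; step k is offset from step 1 by (k−1)×231 mm in y and (k−1)×173 mm in z.

The spool is on top of the stool. The staircase is against the stool's +x side, with their −y faces flush.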